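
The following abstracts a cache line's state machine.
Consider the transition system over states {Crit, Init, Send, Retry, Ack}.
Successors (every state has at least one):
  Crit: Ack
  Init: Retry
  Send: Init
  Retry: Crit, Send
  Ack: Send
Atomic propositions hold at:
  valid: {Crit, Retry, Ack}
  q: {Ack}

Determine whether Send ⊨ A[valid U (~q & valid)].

No

Sat(~q) = {Crit, Init, Send, Retry}
Sat(~q & valid) = {Crit, Retry}
A[valid U (~q & valid)]: least fixpoint, start Z0 = Sat((~q & valid)) = {Crit, Retry}, add states in Sat(valid) with every successor in Z. Already a fixed point.
Sat(A[valid U (~q & valid)]) = {Crit, Retry}
Send ∉ Sat(A[valid U (~q & valid)]) = {Crit, Retry}, so the formula does not hold at Send.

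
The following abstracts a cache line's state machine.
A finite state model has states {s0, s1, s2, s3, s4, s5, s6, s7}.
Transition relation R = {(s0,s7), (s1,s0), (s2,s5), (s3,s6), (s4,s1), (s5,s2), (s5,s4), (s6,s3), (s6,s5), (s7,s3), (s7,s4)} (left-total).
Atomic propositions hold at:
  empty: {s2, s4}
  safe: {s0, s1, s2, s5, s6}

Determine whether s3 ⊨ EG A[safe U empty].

No

A[safe U empty]: least fixpoint, start Z0 = Sat(empty) = {s2, s4}, add states in Sat(safe) with every successor in Z. Z1 = {s2, s4, s5}; fixed.
Sat(A[safe U empty]) = {s2, s4, s5}
EG A[safe U empty]: greatest fixpoint, start Z0 = {s2, s4, s5}, keep only states in Sat with some successor in Z. Z1 = {s2, s5}; fixed.
Sat(EG A[safe U empty]) = {s2, s5}
s3 ∉ Sat(EG A[safe U empty]) = {s2, s5}, so the formula does not hold at s3.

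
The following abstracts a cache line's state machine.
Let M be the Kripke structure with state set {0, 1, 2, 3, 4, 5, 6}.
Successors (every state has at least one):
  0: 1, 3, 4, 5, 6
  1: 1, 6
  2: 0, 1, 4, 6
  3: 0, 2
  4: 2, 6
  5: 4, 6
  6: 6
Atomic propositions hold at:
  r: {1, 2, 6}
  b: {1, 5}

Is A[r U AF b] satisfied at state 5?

Yes

AF b: least fixpoint, start Z0 = {1, 5}, add states with every successor in Z. Already a fixed point.
Sat(AF b) = {1, 5}
A[r U AF b]: least fixpoint, start Z0 = Sat(AF b) = {1, 5}, add states in Sat(r) with every successor in Z. Already a fixed point.
Sat(A[r U AF b]) = {1, 5}
5 ∈ Sat(A[r U AF b]) = {1, 5}, so the formula holds at 5.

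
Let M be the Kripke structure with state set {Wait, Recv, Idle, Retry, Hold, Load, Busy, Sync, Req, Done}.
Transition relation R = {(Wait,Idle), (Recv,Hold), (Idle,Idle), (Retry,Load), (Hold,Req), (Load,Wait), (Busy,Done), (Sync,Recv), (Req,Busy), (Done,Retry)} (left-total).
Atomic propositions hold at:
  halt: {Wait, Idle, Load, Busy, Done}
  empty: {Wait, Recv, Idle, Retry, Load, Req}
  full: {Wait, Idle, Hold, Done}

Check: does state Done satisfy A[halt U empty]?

Yes

A[halt U empty]: least fixpoint, start Z0 = Sat(empty) = {Wait, Recv, Idle, Retry, Load, Req}, add states in Sat(halt) with every successor in Z. Z1 = {Wait, Recv, Idle, Retry, Load, Req, Done}; Z2 = {Wait, Recv, Idle, Retry, Load, Busy, Req, Done}; fixed.
Sat(A[halt U empty]) = {Wait, Recv, Idle, Retry, Load, Busy, Req, Done}
Done ∈ Sat(A[halt U empty]) = {Wait, Recv, Idle, Retry, Load, Busy, Req, Done}, so the formula holds at Done.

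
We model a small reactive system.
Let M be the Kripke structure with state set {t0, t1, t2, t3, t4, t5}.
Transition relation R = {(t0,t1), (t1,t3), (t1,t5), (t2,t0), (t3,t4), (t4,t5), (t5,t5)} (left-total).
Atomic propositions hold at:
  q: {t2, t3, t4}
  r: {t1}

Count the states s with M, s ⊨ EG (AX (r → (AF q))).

4

AF q: least fixpoint, start Z0 = {t2, t3, t4}, add states with every successor in Z. Already a fixed point.
Sat(AF q) = {t2, t3, t4}
Sat(r → (AF q)) = {t0, t2, t3, t4, t5}
Sat(AX (r → (AF q))) = {s : every successor in {t0, t2, t3, t4, t5}} = {t1, t2, t3, t4, t5}
EG (AX (r → (AF q))): greatest fixpoint, start Z0 = {t1, t2, t3, t4, t5}, keep only states in Sat with some successor in Z. Z1 = {t1, t3, t4, t5}; fixed.
Sat(EG (AX (r → (AF q)))) = {t1, t3, t4, t5}
|Sat(EG (AX (r → (AF q))))| = |{t1, t3, t4, t5}| = 4.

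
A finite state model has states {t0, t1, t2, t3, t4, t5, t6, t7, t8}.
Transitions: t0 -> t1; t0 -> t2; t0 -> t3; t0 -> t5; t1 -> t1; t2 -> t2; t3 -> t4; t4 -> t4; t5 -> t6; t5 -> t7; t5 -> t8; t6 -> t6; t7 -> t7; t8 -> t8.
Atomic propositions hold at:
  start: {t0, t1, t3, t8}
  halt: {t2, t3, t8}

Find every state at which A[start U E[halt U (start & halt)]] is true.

{t3, t8}

Sat(start & halt) = {t3, t8}
E[halt U (start & halt)]: least fixpoint, start Z0 = Sat((start & halt)) = {t3, t8}, add states in Sat(halt) with some successor in Z. Already a fixed point.
Sat(E[halt U (start & halt)]) = {t3, t8}
A[start U E[halt U (start & halt)]]: least fixpoint, start Z0 = Sat(E[halt U (start & halt)]) = {t3, t8}, add states in Sat(start) with every successor in Z. Already a fixed point.
Sat(A[start U E[halt U (start & halt)]]) = {t3, t8}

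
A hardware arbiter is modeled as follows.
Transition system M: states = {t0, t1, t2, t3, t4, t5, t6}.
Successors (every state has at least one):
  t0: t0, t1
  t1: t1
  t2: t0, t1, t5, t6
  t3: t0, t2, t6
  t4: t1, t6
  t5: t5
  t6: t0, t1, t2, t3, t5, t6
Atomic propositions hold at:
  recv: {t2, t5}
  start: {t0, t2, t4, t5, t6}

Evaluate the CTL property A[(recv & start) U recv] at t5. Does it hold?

Yes

Sat(recv & start) = {t2, t5}
A[(recv & start) U recv]: least fixpoint, start Z0 = Sat(recv) = {t2, t5}, add states in Sat(recv & start) with every successor in Z. Already a fixed point.
Sat(A[(recv & start) U recv]) = {t2, t5}
t5 ∈ Sat(A[(recv & start) U recv]) = {t2, t5}, so the formula holds at t5.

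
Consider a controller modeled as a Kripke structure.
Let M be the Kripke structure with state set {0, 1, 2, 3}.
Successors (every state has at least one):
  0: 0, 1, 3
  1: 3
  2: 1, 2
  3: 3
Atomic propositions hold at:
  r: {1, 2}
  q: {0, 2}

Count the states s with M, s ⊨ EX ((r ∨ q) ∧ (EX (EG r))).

Sat(r ∨ q) = {0, 1, 2}
EG r: greatest fixpoint, start Z0 = {1, 2}, keep only states in Sat with some successor in Z. Z1 = {2}; fixed.
Sat(EG r) = {2}
Sat(EX (EG r)) = {s : some successor in {2}} = {2}
Sat((r ∨ q) ∧ (EX (EG r))) = {2}
Sat(EX ((r ∨ q) ∧ (EX (EG r)))) = {s : some successor in {2}} = {2}
|Sat(EX ((r ∨ q) ∧ (EX (EG r))))| = |{2}| = 1.

1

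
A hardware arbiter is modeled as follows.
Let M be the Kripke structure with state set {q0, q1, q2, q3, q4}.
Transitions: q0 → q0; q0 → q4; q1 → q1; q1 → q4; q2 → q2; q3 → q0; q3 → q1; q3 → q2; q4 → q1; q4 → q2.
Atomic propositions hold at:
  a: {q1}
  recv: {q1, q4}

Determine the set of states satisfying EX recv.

{q0, q1, q3, q4}

Sat(EX recv) = {s : some successor in {q1, q4}} = {q0, q1, q3, q4}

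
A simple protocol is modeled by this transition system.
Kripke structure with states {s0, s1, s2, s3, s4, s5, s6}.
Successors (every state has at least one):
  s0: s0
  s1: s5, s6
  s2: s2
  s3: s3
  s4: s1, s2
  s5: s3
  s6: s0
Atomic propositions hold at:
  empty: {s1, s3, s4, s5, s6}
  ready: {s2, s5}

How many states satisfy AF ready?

AF ready: least fixpoint, start Z0 = {s2, s5}, add states with every successor in Z. Already a fixed point.
Sat(AF ready) = {s2, s5}
|Sat(AF ready)| = |{s2, s5}| = 2.

2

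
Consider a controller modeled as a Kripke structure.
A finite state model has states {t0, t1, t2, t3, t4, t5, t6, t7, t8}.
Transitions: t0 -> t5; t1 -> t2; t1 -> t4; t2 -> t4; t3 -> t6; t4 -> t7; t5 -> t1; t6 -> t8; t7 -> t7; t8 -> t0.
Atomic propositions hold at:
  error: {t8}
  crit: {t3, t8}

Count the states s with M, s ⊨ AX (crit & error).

Sat(crit & error) = {t8}
Sat(AX (crit & error)) = {s : every successor in {t8}} = {t6}
|Sat(AX (crit & error))| = |{t6}| = 1.

1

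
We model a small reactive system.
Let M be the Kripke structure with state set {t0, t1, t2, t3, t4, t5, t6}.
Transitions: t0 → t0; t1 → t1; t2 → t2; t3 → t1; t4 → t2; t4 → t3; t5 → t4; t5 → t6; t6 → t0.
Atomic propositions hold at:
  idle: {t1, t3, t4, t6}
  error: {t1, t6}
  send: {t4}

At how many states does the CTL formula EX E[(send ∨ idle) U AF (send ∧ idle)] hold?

Sat(send ∨ idle) = {t1, t3, t4, t6}
Sat(send ∧ idle) = {t4}
AF (send ∧ idle): least fixpoint, start Z0 = {t4}, add states with every successor in Z. Already a fixed point.
Sat(AF (send ∧ idle)) = {t4}
E[(send ∨ idle) U AF (send ∧ idle)]: least fixpoint, start Z0 = Sat(AF (send ∧ idle)) = {t4}, add states in Sat(send ∨ idle) with some successor in Z. Already a fixed point.
Sat(E[(send ∨ idle) U AF (send ∧ idle)]) = {t4}
Sat(EX E[(send ∨ idle) U AF (send ∧ idle)]) = {s : some successor in {t4}} = {t5}
|Sat(EX E[(send ∨ idle) U AF (send ∧ idle)])| = |{t5}| = 1.

1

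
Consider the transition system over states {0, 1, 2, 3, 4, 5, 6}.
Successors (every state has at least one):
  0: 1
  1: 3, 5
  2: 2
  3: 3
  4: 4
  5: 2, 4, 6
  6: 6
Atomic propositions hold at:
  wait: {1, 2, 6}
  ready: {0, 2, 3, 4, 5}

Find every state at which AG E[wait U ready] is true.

E[wait U ready]: least fixpoint, start Z0 = Sat(ready) = {0, 2, 3, 4, 5}, add states in Sat(wait) with some successor in Z. Z1 = {0, 1, 2, 3, 4, 5}; fixed.
Sat(E[wait U ready]) = {0, 1, 2, 3, 4, 5}
AG E[wait U ready]: greatest fixpoint, start Z0 = {0, 1, 2, 3, 4, 5}, keep only states in Sat with every successor in Z. Z1 = {0, 1, 2, 3, 4}; Z2 = {0, 2, 3, 4}; Z3 = {2, 3, 4}; fixed.
Sat(AG E[wait U ready]) = {2, 3, 4}

{2, 3, 4}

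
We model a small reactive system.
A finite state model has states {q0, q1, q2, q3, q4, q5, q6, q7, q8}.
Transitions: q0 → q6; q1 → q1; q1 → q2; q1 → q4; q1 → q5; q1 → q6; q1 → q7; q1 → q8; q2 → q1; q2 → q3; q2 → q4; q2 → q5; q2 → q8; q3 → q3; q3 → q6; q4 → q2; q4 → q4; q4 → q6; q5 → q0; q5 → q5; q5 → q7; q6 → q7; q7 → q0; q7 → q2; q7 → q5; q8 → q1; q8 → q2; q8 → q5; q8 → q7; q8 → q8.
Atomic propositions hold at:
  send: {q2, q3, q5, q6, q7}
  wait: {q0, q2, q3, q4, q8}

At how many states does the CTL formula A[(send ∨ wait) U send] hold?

6

Sat(send ∨ wait) = {q0, q2, q3, q4, q5, q6, q7, q8}
A[(send ∨ wait) U send]: least fixpoint, start Z0 = Sat(send) = {q2, q3, q5, q6, q7}, add states in Sat(send ∨ wait) with every successor in Z. Z1 = {q0, q2, q3, q5, q6, q7}; fixed.
Sat(A[(send ∨ wait) U send]) = {q0, q2, q3, q5, q6, q7}
|Sat(A[(send ∨ wait) U send])| = |{q0, q2, q3, q5, q6, q7}| = 6.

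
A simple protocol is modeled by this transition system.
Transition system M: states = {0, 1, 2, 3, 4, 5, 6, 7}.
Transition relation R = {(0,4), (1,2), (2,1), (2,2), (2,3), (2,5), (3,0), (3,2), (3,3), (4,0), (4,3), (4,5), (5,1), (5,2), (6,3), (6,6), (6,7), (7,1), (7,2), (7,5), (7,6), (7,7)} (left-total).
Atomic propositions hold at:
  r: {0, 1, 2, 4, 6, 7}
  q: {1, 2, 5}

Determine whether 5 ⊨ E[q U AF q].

AF q: least fixpoint, start Z0 = {1, 2, 5}, add states with every successor in Z. Already a fixed point.
Sat(AF q) = {1, 2, 5}
E[q U AF q]: least fixpoint, start Z0 = Sat(AF q) = {1, 2, 5}, add states in Sat(q) with some successor in Z. Already a fixed point.
Sat(E[q U AF q]) = {1, 2, 5}
5 ∈ Sat(E[q U AF q]) = {1, 2, 5}, so the formula holds at 5.

Yes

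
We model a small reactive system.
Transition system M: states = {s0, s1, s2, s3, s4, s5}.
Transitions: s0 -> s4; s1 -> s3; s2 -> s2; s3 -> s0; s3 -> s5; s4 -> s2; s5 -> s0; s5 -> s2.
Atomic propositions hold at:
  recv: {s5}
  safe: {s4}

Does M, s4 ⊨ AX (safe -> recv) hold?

Yes

Sat(safe -> recv) = {s0, s1, s2, s3, s5}
Sat(AX (safe -> recv)) = {s : every successor in {s0, s1, s2, s3, s5}} = {s1, s2, s3, s4, s5}
s4 ∈ Sat(AX (safe -> recv)) = {s1, s2, s3, s4, s5}, so the formula holds at s4.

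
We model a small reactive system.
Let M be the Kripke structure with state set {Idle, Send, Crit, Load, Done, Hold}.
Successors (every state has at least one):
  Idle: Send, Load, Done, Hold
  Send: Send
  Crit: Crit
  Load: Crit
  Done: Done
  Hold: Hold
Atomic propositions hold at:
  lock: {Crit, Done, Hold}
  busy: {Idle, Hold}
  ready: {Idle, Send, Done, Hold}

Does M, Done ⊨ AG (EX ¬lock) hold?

No

Sat(¬lock) = {Idle, Send, Load}
Sat(EX ¬lock) = {s : some successor in {Idle, Send, Load}} = {Idle, Send}
AG (EX ¬lock): greatest fixpoint, start Z0 = {Idle, Send}, keep only states in Sat with every successor in Z. Z1 = {Send}; fixed.
Sat(AG (EX ¬lock)) = {Send}
Done ∉ Sat(AG (EX ¬lock)) = {Send}, so the formula does not hold at Done.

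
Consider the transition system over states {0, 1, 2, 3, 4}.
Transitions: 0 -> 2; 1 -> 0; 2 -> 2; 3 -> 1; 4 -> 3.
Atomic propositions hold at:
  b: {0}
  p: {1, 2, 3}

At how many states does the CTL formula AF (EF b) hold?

4

EF b: least fixpoint, start Z0 = {0}, add states with some successor in Z. Z1 = {0, 1}; Z2 = {0, 1, 3}; Z3 = {0, 1, 3, 4}; fixed.
Sat(EF b) = {0, 1, 3, 4}
AF (EF b): least fixpoint, start Z0 = {0, 1, 3, 4}, add states with every successor in Z. Already a fixed point.
Sat(AF (EF b)) = {0, 1, 3, 4}
|Sat(AF (EF b))| = |{0, 1, 3, 4}| = 4.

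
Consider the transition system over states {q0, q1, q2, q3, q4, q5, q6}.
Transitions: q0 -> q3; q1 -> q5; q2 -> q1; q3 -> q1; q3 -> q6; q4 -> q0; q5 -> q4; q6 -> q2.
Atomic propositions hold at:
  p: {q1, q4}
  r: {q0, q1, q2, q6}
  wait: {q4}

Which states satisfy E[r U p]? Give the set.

{q1, q2, q4, q6}

E[r U p]: least fixpoint, start Z0 = Sat(p) = {q1, q4}, add states in Sat(r) with some successor in Z. Z1 = {q1, q2, q4}; Z2 = {q1, q2, q4, q6}; fixed.
Sat(E[r U p]) = {q1, q2, q4, q6}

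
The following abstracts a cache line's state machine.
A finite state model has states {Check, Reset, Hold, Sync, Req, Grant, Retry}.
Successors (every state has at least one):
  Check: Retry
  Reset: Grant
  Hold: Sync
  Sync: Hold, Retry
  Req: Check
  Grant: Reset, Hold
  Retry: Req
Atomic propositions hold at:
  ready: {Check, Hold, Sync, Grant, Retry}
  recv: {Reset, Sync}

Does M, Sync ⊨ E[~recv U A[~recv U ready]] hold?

Yes

Sat(~recv) = {Check, Hold, Req, Grant, Retry}
A[~recv U ready]: least fixpoint, start Z0 = Sat(ready) = {Check, Hold, Sync, Grant, Retry}, add states in Sat(~recv) with every successor in Z. Z1 = {Check, Hold, Sync, Req, Grant, Retry}; fixed.
Sat(A[~recv U ready]) = {Check, Hold, Sync, Req, Grant, Retry}
E[~recv U A[~recv U ready]]: least fixpoint, start Z0 = Sat(A[~recv U ready]) = {Check, Hold, Sync, Req, Grant, Retry}, add states in Sat(~recv) with some successor in Z. Already a fixed point.
Sat(E[~recv U A[~recv U ready]]) = {Check, Hold, Sync, Req, Grant, Retry}
Sync ∈ Sat(E[~recv U A[~recv U ready]]) = {Check, Hold, Sync, Req, Grant, Retry}, so the formula holds at Sync.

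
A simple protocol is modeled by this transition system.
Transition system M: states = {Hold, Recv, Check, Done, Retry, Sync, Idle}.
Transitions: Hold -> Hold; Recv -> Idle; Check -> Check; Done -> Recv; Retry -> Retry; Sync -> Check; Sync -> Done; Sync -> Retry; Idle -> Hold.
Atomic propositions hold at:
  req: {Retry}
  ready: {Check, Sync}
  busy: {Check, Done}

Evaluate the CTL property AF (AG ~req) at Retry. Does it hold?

No

Sat(~req) = {Hold, Recv, Check, Done, Sync, Idle}
AG ~req: greatest fixpoint, start Z0 = {Hold, Recv, Check, Done, Sync, Idle}, keep only states in Sat with every successor in Z. Z1 = {Hold, Recv, Check, Done, Idle}; fixed.
Sat(AG ~req) = {Hold, Recv, Check, Done, Idle}
AF (AG ~req): least fixpoint, start Z0 = {Hold, Recv, Check, Done, Idle}, add states with every successor in Z. Already a fixed point.
Sat(AF (AG ~req)) = {Hold, Recv, Check, Done, Idle}
Retry ∉ Sat(AF (AG ~req)) = {Hold, Recv, Check, Done, Idle}, so the formula does not hold at Retry.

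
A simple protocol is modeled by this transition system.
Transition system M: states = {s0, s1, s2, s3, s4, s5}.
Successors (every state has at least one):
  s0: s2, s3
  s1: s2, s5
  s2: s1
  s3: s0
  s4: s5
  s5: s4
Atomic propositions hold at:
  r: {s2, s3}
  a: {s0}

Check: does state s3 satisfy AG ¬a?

No

Sat(¬a) = {s1, s2, s3, s4, s5}
AG ¬a: greatest fixpoint, start Z0 = {s1, s2, s3, s4, s5}, keep only states in Sat with every successor in Z. Z1 = {s1, s2, s4, s5}; fixed.
Sat(AG ¬a) = {s1, s2, s4, s5}
s3 ∉ Sat(AG ¬a) = {s1, s2, s4, s5}, so the formula does not hold at s3.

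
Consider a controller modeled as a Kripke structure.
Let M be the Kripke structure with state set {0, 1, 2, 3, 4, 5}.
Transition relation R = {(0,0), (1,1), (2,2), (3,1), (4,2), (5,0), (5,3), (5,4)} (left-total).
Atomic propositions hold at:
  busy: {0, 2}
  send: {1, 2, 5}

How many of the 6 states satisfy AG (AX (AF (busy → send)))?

4

Sat(busy → send) = {1, 2, 3, 4, 5}
AF (busy → send): least fixpoint, start Z0 = {1, 2, 3, 4, 5}, add states with every successor in Z. Already a fixed point.
Sat(AF (busy → send)) = {1, 2, 3, 4, 5}
Sat(AX (AF (busy → send))) = {s : every successor in {1, 2, 3, 4, 5}} = {1, 2, 3, 4}
AG (AX (AF (busy → send))): greatest fixpoint, start Z0 = {1, 2, 3, 4}, keep only states in Sat with every successor in Z. Already a fixed point.
Sat(AG (AX (AF (busy → send)))) = {1, 2, 3, 4}
|Sat(AG (AX (AF (busy → send))))| = |{1, 2, 3, 4}| = 4.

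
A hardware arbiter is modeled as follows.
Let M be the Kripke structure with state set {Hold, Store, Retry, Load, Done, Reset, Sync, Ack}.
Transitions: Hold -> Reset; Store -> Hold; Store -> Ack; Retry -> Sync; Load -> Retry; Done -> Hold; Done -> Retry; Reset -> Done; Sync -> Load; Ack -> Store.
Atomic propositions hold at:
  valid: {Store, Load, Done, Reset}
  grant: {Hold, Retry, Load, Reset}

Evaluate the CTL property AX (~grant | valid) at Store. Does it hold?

No

Sat(~grant) = {Store, Done, Sync, Ack}
Sat(~grant | valid) = {Store, Load, Done, Reset, Sync, Ack}
Sat(AX (~grant | valid)) = {s : every successor in {Store, Load, Done, Reset, Sync, Ack}} = {Hold, Retry, Reset, Sync, Ack}
Store ∉ Sat(AX (~grant | valid)) = {Hold, Retry, Reset, Sync, Ack}, so the formula does not hold at Store.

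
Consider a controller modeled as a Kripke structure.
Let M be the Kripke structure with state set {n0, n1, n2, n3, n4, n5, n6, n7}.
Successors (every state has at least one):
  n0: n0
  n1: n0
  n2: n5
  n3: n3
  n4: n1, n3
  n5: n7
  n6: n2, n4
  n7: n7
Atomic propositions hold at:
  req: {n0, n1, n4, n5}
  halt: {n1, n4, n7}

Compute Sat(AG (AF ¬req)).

Sat(¬req) = {n2, n3, n6, n7}
AF ¬req: least fixpoint, start Z0 = {n2, n3, n6, n7}, add states with every successor in Z. Z1 = {n2, n3, n5, n6, n7}; fixed.
Sat(AF ¬req) = {n2, n3, n5, n6, n7}
AG (AF ¬req): greatest fixpoint, start Z0 = {n2, n3, n5, n6, n7}, keep only states in Sat with every successor in Z. Z1 = {n2, n3, n5, n7}; fixed.
Sat(AG (AF ¬req)) = {n2, n3, n5, n7}

{n2, n3, n5, n7}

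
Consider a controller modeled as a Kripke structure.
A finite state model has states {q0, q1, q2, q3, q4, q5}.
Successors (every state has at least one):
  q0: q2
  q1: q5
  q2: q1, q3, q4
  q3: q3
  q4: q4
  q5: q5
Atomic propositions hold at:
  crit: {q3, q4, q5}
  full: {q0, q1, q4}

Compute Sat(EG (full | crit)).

{q1, q3, q4, q5}

Sat(full | crit) = {q0, q1, q3, q4, q5}
EG (full | crit): greatest fixpoint, start Z0 = {q0, q1, q3, q4, q5}, keep only states in Sat with some successor in Z. Z1 = {q1, q3, q4, q5}; fixed.
Sat(EG (full | crit)) = {q1, q3, q4, q5}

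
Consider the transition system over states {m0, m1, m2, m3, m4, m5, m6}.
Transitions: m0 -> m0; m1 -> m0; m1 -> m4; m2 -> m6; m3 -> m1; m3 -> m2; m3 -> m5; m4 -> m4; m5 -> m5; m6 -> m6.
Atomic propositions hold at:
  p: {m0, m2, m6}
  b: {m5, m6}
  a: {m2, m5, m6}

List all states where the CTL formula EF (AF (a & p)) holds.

{m2, m3, m6}

Sat(a & p) = {m2, m6}
AF (a & p): least fixpoint, start Z0 = {m2, m6}, add states with every successor in Z. Already a fixed point.
Sat(AF (a & p)) = {m2, m6}
EF (AF (a & p)): least fixpoint, start Z0 = {m2, m6}, add states with some successor in Z. Z1 = {m2, m3, m6}; fixed.
Sat(EF (AF (a & p))) = {m2, m3, m6}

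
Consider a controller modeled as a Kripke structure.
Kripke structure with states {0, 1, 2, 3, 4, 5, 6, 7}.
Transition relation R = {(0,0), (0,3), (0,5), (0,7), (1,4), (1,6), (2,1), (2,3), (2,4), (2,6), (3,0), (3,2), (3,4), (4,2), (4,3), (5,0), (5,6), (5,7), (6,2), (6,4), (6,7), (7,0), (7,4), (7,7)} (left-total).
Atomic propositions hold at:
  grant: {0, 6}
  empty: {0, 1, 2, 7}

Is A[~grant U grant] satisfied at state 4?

No

Sat(~grant) = {1, 2, 3, 4, 5, 7}
A[~grant U grant]: least fixpoint, start Z0 = Sat(grant) = {0, 6}, add states in Sat(~grant) with every successor in Z. Already a fixed point.
Sat(A[~grant U grant]) = {0, 6}
4 ∉ Sat(A[~grant U grant]) = {0, 6}, so the formula does not hold at 4.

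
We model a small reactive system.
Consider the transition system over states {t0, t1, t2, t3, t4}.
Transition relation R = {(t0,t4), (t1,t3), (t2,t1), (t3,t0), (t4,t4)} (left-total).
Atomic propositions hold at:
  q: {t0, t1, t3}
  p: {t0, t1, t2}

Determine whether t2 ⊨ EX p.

Sat(EX p) = {s : some successor in {t0, t1, t2}} = {t2, t3}
t2 ∈ Sat(EX p) = {t2, t3}, so the formula holds at t2.

Yes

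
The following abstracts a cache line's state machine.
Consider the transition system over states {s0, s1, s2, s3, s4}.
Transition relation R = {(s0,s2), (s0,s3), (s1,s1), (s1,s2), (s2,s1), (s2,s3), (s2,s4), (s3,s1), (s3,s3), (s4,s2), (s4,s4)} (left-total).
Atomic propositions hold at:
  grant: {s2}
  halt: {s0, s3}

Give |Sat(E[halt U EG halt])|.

2

EG halt: greatest fixpoint, start Z0 = {s0, s3}, keep only states in Sat with some successor in Z. Already a fixed point.
Sat(EG halt) = {s0, s3}
E[halt U EG halt]: least fixpoint, start Z0 = Sat(EG halt) = {s0, s3}, add states in Sat(halt) with some successor in Z. Already a fixed point.
Sat(E[halt U EG halt]) = {s0, s3}
|Sat(E[halt U EG halt])| = |{s0, s3}| = 2.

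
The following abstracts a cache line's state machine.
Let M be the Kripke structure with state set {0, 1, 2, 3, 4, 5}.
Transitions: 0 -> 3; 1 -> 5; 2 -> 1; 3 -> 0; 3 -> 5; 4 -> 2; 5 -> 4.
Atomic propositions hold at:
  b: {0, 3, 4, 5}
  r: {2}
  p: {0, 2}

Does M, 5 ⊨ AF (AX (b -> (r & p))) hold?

Sat(r & p) = {2}
Sat(b -> (r & p)) = {1, 2}
Sat(AX (b -> (r & p))) = {s : every successor in {1, 2}} = {2, 4}
AF (AX (b -> (r & p))): least fixpoint, start Z0 = {2, 4}, add states with every successor in Z. Z1 = {2, 4, 5}; Z2 = {1, 2, 4, 5}; fixed.
Sat(AF (AX (b -> (r & p)))) = {1, 2, 4, 5}
5 ∈ Sat(AF (AX (b -> (r & p)))) = {1, 2, 4, 5}, so the formula holds at 5.

Yes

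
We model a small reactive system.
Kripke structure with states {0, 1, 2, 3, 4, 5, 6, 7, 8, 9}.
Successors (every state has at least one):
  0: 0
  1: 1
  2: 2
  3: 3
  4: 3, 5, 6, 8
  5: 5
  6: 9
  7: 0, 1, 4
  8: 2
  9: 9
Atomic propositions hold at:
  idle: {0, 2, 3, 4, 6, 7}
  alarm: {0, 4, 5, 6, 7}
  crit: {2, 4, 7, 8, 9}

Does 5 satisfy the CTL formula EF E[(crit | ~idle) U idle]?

Sat(~idle) = {1, 5, 8, 9}
Sat(crit | ~idle) = {1, 2, 4, 5, 7, 8, 9}
E[(crit | ~idle) U idle]: least fixpoint, start Z0 = Sat(idle) = {0, 2, 3, 4, 6, 7}, add states in Sat(crit | ~idle) with some successor in Z. Z1 = {0, 2, 3, 4, 6, 7, 8}; fixed.
Sat(E[(crit | ~idle) U idle]) = {0, 2, 3, 4, 6, 7, 8}
EF E[(crit | ~idle) U idle]: least fixpoint, start Z0 = {0, 2, 3, 4, 6, 7, 8}, add states with some successor in Z. Already a fixed point.
Sat(EF E[(crit | ~idle) U idle]) = {0, 2, 3, 4, 6, 7, 8}
5 ∉ Sat(EF E[(crit | ~idle) U idle]) = {0, 2, 3, 4, 6, 7, 8}, so the formula does not hold at 5.

No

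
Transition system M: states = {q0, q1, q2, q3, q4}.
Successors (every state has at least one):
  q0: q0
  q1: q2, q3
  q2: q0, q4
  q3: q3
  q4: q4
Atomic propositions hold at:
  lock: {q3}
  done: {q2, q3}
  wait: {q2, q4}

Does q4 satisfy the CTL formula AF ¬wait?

No

Sat(¬wait) = {q0, q1, q3}
AF ¬wait: least fixpoint, start Z0 = {q0, q1, q3}, add states with every successor in Z. Already a fixed point.
Sat(AF ¬wait) = {q0, q1, q3}
q4 ∉ Sat(AF ¬wait) = {q0, q1, q3}, so the formula does not hold at q4.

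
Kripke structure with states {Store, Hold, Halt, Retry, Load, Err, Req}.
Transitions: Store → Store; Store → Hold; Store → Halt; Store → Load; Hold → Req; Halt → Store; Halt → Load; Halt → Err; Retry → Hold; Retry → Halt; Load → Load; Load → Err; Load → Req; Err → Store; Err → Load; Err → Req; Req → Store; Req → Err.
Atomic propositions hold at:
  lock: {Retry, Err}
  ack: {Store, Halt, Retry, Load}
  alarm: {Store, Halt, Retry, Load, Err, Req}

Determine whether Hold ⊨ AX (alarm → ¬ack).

Sat(¬ack) = {Hold, Err, Req}
Sat(alarm → ¬ack) = {Hold, Err, Req}
Sat(AX (alarm → ¬ack)) = {s : every successor in {Hold, Err, Req}} = {Hold}
Hold ∈ Sat(AX (alarm → ¬ack)) = {Hold}, so the formula holds at Hold.

Yes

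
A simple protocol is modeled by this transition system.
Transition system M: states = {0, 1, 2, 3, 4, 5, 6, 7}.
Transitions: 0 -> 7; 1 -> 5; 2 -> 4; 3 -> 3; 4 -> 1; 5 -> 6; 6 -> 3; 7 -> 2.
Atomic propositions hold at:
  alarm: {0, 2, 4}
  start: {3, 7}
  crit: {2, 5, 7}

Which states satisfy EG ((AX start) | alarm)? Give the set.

{3, 6}

Sat(AX start) = {s : every successor in {3, 7}} = {0, 3, 6}
Sat((AX start) | alarm) = {0, 2, 3, 4, 6}
EG ((AX start) | alarm): greatest fixpoint, start Z0 = {0, 2, 3, 4, 6}, keep only states in Sat with some successor in Z. Z1 = {2, 3, 6}; Z2 = {3, 6}; fixed.
Sat(EG ((AX start) | alarm)) = {3, 6}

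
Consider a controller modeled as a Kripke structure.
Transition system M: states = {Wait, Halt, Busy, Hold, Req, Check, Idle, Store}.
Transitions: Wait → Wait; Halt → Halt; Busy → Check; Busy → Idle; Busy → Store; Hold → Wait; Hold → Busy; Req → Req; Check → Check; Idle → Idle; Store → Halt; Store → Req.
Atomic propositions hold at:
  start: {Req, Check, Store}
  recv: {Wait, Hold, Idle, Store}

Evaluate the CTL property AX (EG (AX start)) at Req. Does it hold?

Sat(AX start) = {s : every successor in {Req, Check, Store}} = {Req, Check}
EG (AX start): greatest fixpoint, start Z0 = {Req, Check}, keep only states in Sat with some successor in Z. Already a fixed point.
Sat(EG (AX start)) = {Req, Check}
Sat(AX (EG (AX start))) = {s : every successor in {Req, Check}} = {Req, Check}
Req ∈ Sat(AX (EG (AX start))) = {Req, Check}, so the formula holds at Req.

Yes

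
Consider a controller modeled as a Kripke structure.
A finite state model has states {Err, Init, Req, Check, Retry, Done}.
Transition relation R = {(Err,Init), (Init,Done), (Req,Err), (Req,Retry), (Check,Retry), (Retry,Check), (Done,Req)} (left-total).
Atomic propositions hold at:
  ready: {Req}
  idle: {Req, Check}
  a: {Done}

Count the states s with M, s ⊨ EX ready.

1

Sat(EX ready) = {s : some successor in {Req}} = {Done}
|Sat(EX ready)| = |{Done}| = 1.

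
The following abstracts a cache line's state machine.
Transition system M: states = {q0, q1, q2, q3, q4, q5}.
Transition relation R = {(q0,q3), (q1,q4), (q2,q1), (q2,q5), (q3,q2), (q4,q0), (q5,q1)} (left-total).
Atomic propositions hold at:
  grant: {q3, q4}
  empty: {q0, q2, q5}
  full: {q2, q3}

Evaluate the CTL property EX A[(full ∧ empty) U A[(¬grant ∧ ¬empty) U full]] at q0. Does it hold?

Yes

Sat(full ∧ empty) = {q2}
Sat(¬grant) = {q0, q1, q2, q5}
Sat(¬empty) = {q1, q3, q4}
Sat(¬grant ∧ ¬empty) = {q1}
A[(¬grant ∧ ¬empty) U full]: least fixpoint, start Z0 = Sat(full) = {q2, q3}, add states in Sat(¬grant ∧ ¬empty) with every successor in Z. Already a fixed point.
Sat(A[(¬grant ∧ ¬empty) U full]) = {q2, q3}
A[(full ∧ empty) U A[(¬grant ∧ ¬empty) U full]]: least fixpoint, start Z0 = Sat(A[(¬grant ∧ ¬empty) U full]) = {q2, q3}, add states in Sat(full ∧ empty) with every successor in Z. Already a fixed point.
Sat(A[(full ∧ empty) U A[(¬grant ∧ ¬empty) U full]]) = {q2, q3}
Sat(EX A[(full ∧ empty) U A[(¬grant ∧ ¬empty) U full]]) = {s : some successor in {q2, q3}} = {q0, q3}
q0 ∈ Sat(EX A[(full ∧ empty) U A[(¬grant ∧ ¬empty) U full]]) = {q0, q3}, so the formula holds at q0.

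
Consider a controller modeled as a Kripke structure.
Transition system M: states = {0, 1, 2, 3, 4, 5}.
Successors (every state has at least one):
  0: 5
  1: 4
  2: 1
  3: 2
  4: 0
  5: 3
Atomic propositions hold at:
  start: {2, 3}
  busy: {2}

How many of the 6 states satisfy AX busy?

1

Sat(AX busy) = {s : every successor in {2}} = {3}
|Sat(AX busy)| = |{3}| = 1.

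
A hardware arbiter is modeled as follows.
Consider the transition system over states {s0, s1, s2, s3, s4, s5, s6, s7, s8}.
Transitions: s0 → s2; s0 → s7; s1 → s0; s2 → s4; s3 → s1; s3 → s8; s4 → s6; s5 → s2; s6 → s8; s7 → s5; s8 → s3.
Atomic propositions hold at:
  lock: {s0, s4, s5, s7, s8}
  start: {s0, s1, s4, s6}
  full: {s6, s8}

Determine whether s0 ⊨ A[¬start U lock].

Yes

Sat(¬start) = {s2, s3, s5, s7, s8}
A[¬start U lock]: least fixpoint, start Z0 = Sat(lock) = {s0, s4, s5, s7, s8}, add states in Sat(¬start) with every successor in Z. Z1 = {s0, s2, s4, s5, s7, s8}; fixed.
Sat(A[¬start U lock]) = {s0, s2, s4, s5, s7, s8}
s0 ∈ Sat(A[¬start U lock]) = {s0, s2, s4, s5, s7, s8}, so the formula holds at s0.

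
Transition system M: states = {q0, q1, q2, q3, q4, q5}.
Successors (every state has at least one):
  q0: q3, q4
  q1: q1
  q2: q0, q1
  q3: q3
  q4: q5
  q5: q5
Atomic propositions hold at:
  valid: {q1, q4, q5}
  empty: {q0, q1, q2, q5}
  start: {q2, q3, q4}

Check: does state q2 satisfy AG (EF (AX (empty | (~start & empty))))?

No

Sat(~start) = {q0, q1, q5}
Sat(~start & empty) = {q0, q1, q5}
Sat(empty | (~start & empty)) = {q0, q1, q2, q5}
Sat(AX (empty | (~start & empty))) = {s : every successor in {q0, q1, q2, q5}} = {q1, q2, q4, q5}
EF (AX (empty | (~start & empty))): least fixpoint, start Z0 = {q1, q2, q4, q5}, add states with some successor in Z. Z1 = {q0, q1, q2, q4, q5}; fixed.
Sat(EF (AX (empty | (~start & empty)))) = {q0, q1, q2, q4, q5}
AG (EF (AX (empty | (~start & empty)))): greatest fixpoint, start Z0 = {q0, q1, q2, q4, q5}, keep only states in Sat with every successor in Z. Z1 = {q1, q2, q4, q5}; Z2 = {q1, q4, q5}; fixed.
Sat(AG (EF (AX (empty | (~start & empty))))) = {q1, q4, q5}
q2 ∉ Sat(AG (EF (AX (empty | (~start & empty))))) = {q1, q4, q5}, so the formula does not hold at q2.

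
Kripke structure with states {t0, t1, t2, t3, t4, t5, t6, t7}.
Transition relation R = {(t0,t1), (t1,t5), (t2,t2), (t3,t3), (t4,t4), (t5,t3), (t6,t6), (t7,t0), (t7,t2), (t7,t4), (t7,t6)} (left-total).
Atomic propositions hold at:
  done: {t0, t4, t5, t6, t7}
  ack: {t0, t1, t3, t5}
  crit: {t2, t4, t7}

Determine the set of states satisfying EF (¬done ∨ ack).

Sat(¬done) = {t1, t2, t3}
Sat(¬done ∨ ack) = {t0, t1, t2, t3, t5}
EF (¬done ∨ ack): least fixpoint, start Z0 = {t0, t1, t2, t3, t5}, add states with some successor in Z. Z1 = {t0, t1, t2, t3, t5, t7}; fixed.
Sat(EF (¬done ∨ ack)) = {t0, t1, t2, t3, t5, t7}

{t0, t1, t2, t3, t5, t7}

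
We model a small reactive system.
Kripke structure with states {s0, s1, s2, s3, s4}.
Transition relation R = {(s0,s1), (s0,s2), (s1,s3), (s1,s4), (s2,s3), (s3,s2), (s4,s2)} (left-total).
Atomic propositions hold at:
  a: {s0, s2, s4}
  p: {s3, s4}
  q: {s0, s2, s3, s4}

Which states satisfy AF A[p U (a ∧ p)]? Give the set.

Sat(a ∧ p) = {s4}
A[p U (a ∧ p)]: least fixpoint, start Z0 = Sat((a ∧ p)) = {s4}, add states in Sat(p) with every successor in Z. Already a fixed point.
Sat(A[p U (a ∧ p)]) = {s4}
AF A[p U (a ∧ p)]: least fixpoint, start Z0 = {s4}, add states with every successor in Z. Already a fixed point.
Sat(AF A[p U (a ∧ p)]) = {s4}

{s4}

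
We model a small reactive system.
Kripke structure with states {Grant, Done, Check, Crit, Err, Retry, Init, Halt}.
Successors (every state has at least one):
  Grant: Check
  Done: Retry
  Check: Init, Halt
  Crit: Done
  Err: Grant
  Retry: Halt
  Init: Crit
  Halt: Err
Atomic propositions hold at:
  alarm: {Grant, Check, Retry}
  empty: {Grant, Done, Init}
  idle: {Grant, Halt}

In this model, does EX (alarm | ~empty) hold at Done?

Sat(~empty) = {Check, Crit, Err, Retry, Halt}
Sat(alarm | ~empty) = {Grant, Check, Crit, Err, Retry, Halt}
Sat(EX (alarm | ~empty)) = {s : some successor in {Grant, Check, Crit, Err, Retry, Halt}} = {Grant, Done, Check, Err, Retry, Init, Halt}
Done ∈ Sat(EX (alarm | ~empty)) = {Grant, Done, Check, Err, Retry, Init, Halt}, so the formula holds at Done.

Yes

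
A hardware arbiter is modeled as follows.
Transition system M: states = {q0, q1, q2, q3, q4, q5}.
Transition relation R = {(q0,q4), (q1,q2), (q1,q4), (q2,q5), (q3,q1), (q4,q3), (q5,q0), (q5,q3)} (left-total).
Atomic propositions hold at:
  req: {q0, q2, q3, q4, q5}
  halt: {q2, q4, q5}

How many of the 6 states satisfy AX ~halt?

3

Sat(~halt) = {q0, q1, q3}
Sat(AX ~halt) = {s : every successor in {q0, q1, q3}} = {q3, q4, q5}
|Sat(AX ~halt)| = |{q3, q4, q5}| = 3.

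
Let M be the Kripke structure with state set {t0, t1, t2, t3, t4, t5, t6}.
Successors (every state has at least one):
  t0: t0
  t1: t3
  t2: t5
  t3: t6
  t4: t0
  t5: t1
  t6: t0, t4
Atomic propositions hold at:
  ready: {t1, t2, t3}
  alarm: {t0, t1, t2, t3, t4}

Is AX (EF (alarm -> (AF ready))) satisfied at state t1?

AF ready: least fixpoint, start Z0 = {t1, t2, t3}, add states with every successor in Z. Z1 = {t1, t2, t3, t5}; fixed.
Sat(AF ready) = {t1, t2, t3, t5}
Sat(alarm -> (AF ready)) = {t1, t2, t3, t5, t6}
EF (alarm -> (AF ready)): least fixpoint, start Z0 = {t1, t2, t3, t5, t6}, add states with some successor in Z. Already a fixed point.
Sat(EF (alarm -> (AF ready))) = {t1, t2, t3, t5, t6}
Sat(AX (EF (alarm -> (AF ready)))) = {s : every successor in {t1, t2, t3, t5, t6}} = {t1, t2, t3, t5}
t1 ∈ Sat(AX (EF (alarm -> (AF ready)))) = {t1, t2, t3, t5}, so the formula holds at t1.

Yes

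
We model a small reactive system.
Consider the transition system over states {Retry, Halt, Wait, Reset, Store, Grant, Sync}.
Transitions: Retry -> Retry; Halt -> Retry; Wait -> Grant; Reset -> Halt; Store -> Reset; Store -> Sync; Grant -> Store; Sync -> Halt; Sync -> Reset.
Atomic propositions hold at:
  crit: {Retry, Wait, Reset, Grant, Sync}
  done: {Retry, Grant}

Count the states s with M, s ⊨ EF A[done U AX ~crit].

Sat(~crit) = {Halt, Store}
Sat(AX ~crit) = {s : every successor in {Halt, Store}} = {Reset, Grant}
A[done U AX ~crit]: least fixpoint, start Z0 = Sat(AX ~crit) = {Reset, Grant}, add states in Sat(done) with every successor in Z. Already a fixed point.
Sat(A[done U AX ~crit]) = {Reset, Grant}
EF A[done U AX ~crit]: least fixpoint, start Z0 = {Reset, Grant}, add states with some successor in Z. Z1 = {Wait, Reset, Store, Grant, Sync}; fixed.
Sat(EF A[done U AX ~crit]) = {Wait, Reset, Store, Grant, Sync}
|Sat(EF A[done U AX ~crit])| = |{Wait, Reset, Store, Grant, Sync}| = 5.

5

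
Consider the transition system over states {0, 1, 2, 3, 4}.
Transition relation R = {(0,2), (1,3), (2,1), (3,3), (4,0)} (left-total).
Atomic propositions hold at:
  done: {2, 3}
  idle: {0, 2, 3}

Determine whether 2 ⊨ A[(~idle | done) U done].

Yes

Sat(~idle) = {1, 4}
Sat(~idle | done) = {1, 2, 3, 4}
A[(~idle | done) U done]: least fixpoint, start Z0 = Sat(done) = {2, 3}, add states in Sat(~idle | done) with every successor in Z. Z1 = {1, 2, 3}; fixed.
Sat(A[(~idle | done) U done]) = {1, 2, 3}
2 ∈ Sat(A[(~idle | done) U done]) = {1, 2, 3}, so the formula holds at 2.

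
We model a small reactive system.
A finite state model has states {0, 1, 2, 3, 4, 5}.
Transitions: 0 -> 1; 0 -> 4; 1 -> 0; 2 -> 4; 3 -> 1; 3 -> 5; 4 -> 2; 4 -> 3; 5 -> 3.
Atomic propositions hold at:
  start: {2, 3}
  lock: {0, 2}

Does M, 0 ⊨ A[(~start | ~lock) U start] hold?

Sat(~start) = {0, 1, 4, 5}
Sat(~lock) = {1, 3, 4, 5}
Sat(~start | ~lock) = {0, 1, 3, 4, 5}
A[(~start | ~lock) U start]: least fixpoint, start Z0 = Sat(start) = {2, 3}, add states in Sat(~start | ~lock) with every successor in Z. Z1 = {2, 3, 4, 5}; fixed.
Sat(A[(~start | ~lock) U start]) = {2, 3, 4, 5}
0 ∉ Sat(A[(~start | ~lock) U start]) = {2, 3, 4, 5}, so the formula does not hold at 0.

No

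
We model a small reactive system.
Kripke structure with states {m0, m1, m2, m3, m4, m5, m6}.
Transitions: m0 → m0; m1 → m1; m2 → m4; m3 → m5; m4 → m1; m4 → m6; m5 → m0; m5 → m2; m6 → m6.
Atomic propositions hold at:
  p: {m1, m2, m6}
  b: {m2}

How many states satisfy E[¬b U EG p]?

Sat(¬b) = {m0, m1, m3, m4, m5, m6}
EG p: greatest fixpoint, start Z0 = {m1, m2, m6}, keep only states in Sat with some successor in Z. Z1 = {m1, m6}; fixed.
Sat(EG p) = {m1, m6}
E[¬b U EG p]: least fixpoint, start Z0 = Sat(EG p) = {m1, m6}, add states in Sat(¬b) with some successor in Z. Z1 = {m1, m4, m6}; fixed.
Sat(E[¬b U EG p]) = {m1, m4, m6}
|Sat(E[¬b U EG p])| = |{m1, m4, m6}| = 3.

3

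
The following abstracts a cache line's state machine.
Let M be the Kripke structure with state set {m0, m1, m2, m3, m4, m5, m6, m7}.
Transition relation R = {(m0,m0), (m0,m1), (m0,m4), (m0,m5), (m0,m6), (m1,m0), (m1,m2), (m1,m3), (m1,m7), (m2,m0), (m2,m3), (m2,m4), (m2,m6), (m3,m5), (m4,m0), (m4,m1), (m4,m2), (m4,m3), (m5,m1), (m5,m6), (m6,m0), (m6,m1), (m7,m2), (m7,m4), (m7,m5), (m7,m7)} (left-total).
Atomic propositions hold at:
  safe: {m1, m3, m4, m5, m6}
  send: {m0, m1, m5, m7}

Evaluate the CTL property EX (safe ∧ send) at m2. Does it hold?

Sat(safe ∧ send) = {m1, m5}
Sat(EX (safe ∧ send)) = {s : some successor in {m1, m5}} = {m0, m3, m4, m5, m6, m7}
m2 ∉ Sat(EX (safe ∧ send)) = {m0, m3, m4, m5, m6, m7}, so the formula does not hold at m2.

No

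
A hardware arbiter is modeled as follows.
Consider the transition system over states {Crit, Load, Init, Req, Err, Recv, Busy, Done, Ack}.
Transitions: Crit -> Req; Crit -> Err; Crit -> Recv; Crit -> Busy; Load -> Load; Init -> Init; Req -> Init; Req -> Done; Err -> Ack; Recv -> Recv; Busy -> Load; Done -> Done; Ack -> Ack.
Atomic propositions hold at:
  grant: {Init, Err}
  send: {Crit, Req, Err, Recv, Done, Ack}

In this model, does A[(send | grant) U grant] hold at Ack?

No

Sat(send | grant) = {Crit, Init, Req, Err, Recv, Done, Ack}
A[(send | grant) U grant]: least fixpoint, start Z0 = Sat(grant) = {Init, Err}, add states in Sat(send | grant) with every successor in Z. Already a fixed point.
Sat(A[(send | grant) U grant]) = {Init, Err}
Ack ∉ Sat(A[(send | grant) U grant]) = {Init, Err}, so the formula does not hold at Ack.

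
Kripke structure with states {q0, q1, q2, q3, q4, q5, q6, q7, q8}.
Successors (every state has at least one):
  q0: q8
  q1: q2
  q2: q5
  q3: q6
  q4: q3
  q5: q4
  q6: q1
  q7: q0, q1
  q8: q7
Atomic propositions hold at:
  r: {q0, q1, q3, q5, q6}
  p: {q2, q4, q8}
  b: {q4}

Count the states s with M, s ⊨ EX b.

1

Sat(EX b) = {s : some successor in {q4}} = {q5}
|Sat(EX b)| = |{q5}| = 1.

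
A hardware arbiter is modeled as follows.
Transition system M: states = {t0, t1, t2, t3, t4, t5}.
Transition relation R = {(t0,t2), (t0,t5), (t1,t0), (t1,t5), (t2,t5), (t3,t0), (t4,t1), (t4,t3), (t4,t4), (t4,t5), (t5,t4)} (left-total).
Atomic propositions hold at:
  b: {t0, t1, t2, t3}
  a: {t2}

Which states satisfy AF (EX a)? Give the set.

Sat(EX a) = {s : some successor in {t2}} = {t0}
AF (EX a): least fixpoint, start Z0 = {t0}, add states with every successor in Z. Z1 = {t0, t3}; fixed.
Sat(AF (EX a)) = {t0, t3}

{t0, t3}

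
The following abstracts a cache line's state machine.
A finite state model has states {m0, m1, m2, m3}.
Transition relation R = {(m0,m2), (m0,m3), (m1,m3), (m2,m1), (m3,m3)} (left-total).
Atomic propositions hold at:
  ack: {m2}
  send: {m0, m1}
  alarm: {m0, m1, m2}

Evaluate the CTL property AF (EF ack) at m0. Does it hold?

Yes

EF ack: least fixpoint, start Z0 = {m2}, add states with some successor in Z. Z1 = {m0, m2}; fixed.
Sat(EF ack) = {m0, m2}
AF (EF ack): least fixpoint, start Z0 = {m0, m2}, add states with every successor in Z. Already a fixed point.
Sat(AF (EF ack)) = {m0, m2}
m0 ∈ Sat(AF (EF ack)) = {m0, m2}, so the formula holds at m0.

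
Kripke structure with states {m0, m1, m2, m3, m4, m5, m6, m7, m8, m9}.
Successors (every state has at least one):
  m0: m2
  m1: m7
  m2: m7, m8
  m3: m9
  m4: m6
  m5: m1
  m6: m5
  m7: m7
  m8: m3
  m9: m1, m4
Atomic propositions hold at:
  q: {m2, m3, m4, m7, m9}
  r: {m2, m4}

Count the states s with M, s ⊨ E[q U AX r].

1

Sat(AX r) = {s : every successor in {m2, m4}} = {m0}
E[q U AX r]: least fixpoint, start Z0 = Sat(AX r) = {m0}, add states in Sat(q) with some successor in Z. Already a fixed point.
Sat(E[q U AX r]) = {m0}
|Sat(E[q U AX r])| = |{m0}| = 1.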